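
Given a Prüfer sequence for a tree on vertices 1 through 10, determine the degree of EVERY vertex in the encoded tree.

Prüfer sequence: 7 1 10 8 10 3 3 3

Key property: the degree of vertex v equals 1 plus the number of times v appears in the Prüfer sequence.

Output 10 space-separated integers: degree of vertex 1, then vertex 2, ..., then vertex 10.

Answer: 2 1 4 1 1 1 2 2 1 3

Derivation:
p_1 = 7: count[7] becomes 1
p_2 = 1: count[1] becomes 1
p_3 = 10: count[10] becomes 1
p_4 = 8: count[8] becomes 1
p_5 = 10: count[10] becomes 2
p_6 = 3: count[3] becomes 1
p_7 = 3: count[3] becomes 2
p_8 = 3: count[3] becomes 3
Degrees (1 + count): deg[1]=1+1=2, deg[2]=1+0=1, deg[3]=1+3=4, deg[4]=1+0=1, deg[5]=1+0=1, deg[6]=1+0=1, deg[7]=1+1=2, deg[8]=1+1=2, deg[9]=1+0=1, deg[10]=1+2=3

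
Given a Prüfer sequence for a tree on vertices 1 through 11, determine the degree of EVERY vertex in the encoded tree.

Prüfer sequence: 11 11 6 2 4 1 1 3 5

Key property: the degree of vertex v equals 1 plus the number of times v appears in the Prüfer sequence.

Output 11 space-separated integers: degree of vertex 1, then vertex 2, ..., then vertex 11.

p_1 = 11: count[11] becomes 1
p_2 = 11: count[11] becomes 2
p_3 = 6: count[6] becomes 1
p_4 = 2: count[2] becomes 1
p_5 = 4: count[4] becomes 1
p_6 = 1: count[1] becomes 1
p_7 = 1: count[1] becomes 2
p_8 = 3: count[3] becomes 1
p_9 = 5: count[5] becomes 1
Degrees (1 + count): deg[1]=1+2=3, deg[2]=1+1=2, deg[3]=1+1=2, deg[4]=1+1=2, deg[5]=1+1=2, deg[6]=1+1=2, deg[7]=1+0=1, deg[8]=1+0=1, deg[9]=1+0=1, deg[10]=1+0=1, deg[11]=1+2=3

Answer: 3 2 2 2 2 2 1 1 1 1 3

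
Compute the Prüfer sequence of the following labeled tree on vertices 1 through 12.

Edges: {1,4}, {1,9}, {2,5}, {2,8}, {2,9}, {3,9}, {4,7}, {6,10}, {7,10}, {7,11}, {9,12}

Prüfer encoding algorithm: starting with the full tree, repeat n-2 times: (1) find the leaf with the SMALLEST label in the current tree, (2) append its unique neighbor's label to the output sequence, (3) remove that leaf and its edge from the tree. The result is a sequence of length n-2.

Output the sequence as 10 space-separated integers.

Answer: 9 2 10 2 9 7 7 4 1 9

Derivation:
Step 1: leaves = {3,5,6,8,11,12}. Remove smallest leaf 3, emit neighbor 9.
Step 2: leaves = {5,6,8,11,12}. Remove smallest leaf 5, emit neighbor 2.
Step 3: leaves = {6,8,11,12}. Remove smallest leaf 6, emit neighbor 10.
Step 4: leaves = {8,10,11,12}. Remove smallest leaf 8, emit neighbor 2.
Step 5: leaves = {2,10,11,12}. Remove smallest leaf 2, emit neighbor 9.
Step 6: leaves = {10,11,12}. Remove smallest leaf 10, emit neighbor 7.
Step 7: leaves = {11,12}. Remove smallest leaf 11, emit neighbor 7.
Step 8: leaves = {7,12}. Remove smallest leaf 7, emit neighbor 4.
Step 9: leaves = {4,12}. Remove smallest leaf 4, emit neighbor 1.
Step 10: leaves = {1,12}. Remove smallest leaf 1, emit neighbor 9.
Done: 2 vertices remain (9, 12). Sequence = [9 2 10 2 9 7 7 4 1 9]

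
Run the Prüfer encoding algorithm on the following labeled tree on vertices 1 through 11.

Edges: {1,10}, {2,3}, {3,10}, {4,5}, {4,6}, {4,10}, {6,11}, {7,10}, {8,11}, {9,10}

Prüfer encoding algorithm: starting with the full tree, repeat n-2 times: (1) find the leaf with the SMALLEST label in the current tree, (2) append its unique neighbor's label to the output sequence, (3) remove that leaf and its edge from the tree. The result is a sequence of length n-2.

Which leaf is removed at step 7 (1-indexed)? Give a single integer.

Step 1: current leaves = {1,2,5,7,8,9}. Remove leaf 1 (neighbor: 10).
Step 2: current leaves = {2,5,7,8,9}. Remove leaf 2 (neighbor: 3).
Step 3: current leaves = {3,5,7,8,9}. Remove leaf 3 (neighbor: 10).
Step 4: current leaves = {5,7,8,9}. Remove leaf 5 (neighbor: 4).
Step 5: current leaves = {7,8,9}. Remove leaf 7 (neighbor: 10).
Step 6: current leaves = {8,9}. Remove leaf 8 (neighbor: 11).
Step 7: current leaves = {9,11}. Remove leaf 9 (neighbor: 10).

Answer: 9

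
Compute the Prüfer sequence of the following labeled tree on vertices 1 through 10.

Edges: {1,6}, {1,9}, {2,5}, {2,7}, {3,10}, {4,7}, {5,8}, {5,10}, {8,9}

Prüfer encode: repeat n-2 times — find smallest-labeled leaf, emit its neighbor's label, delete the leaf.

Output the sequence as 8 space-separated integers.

Step 1: leaves = {3,4,6}. Remove smallest leaf 3, emit neighbor 10.
Step 2: leaves = {4,6,10}. Remove smallest leaf 4, emit neighbor 7.
Step 3: leaves = {6,7,10}. Remove smallest leaf 6, emit neighbor 1.
Step 4: leaves = {1,7,10}. Remove smallest leaf 1, emit neighbor 9.
Step 5: leaves = {7,9,10}. Remove smallest leaf 7, emit neighbor 2.
Step 6: leaves = {2,9,10}. Remove smallest leaf 2, emit neighbor 5.
Step 7: leaves = {9,10}. Remove smallest leaf 9, emit neighbor 8.
Step 8: leaves = {8,10}. Remove smallest leaf 8, emit neighbor 5.
Done: 2 vertices remain (5, 10). Sequence = [10 7 1 9 2 5 8 5]

Answer: 10 7 1 9 2 5 8 5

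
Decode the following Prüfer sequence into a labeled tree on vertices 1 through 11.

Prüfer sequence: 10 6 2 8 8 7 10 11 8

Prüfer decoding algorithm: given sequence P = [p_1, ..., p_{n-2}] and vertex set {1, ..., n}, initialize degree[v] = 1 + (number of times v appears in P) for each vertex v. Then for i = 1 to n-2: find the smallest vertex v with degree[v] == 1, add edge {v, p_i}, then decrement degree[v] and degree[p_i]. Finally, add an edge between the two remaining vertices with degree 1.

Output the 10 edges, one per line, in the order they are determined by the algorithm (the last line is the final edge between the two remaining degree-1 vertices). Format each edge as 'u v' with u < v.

Answer: 1 10
3 6
2 4
2 8
5 8
6 7
7 10
9 11
8 10
8 11

Derivation:
Initial degrees: {1:1, 2:2, 3:1, 4:1, 5:1, 6:2, 7:2, 8:4, 9:1, 10:3, 11:2}
Step 1: smallest deg-1 vertex = 1, p_1 = 10. Add edge {1,10}. Now deg[1]=0, deg[10]=2.
Step 2: smallest deg-1 vertex = 3, p_2 = 6. Add edge {3,6}. Now deg[3]=0, deg[6]=1.
Step 3: smallest deg-1 vertex = 4, p_3 = 2. Add edge {2,4}. Now deg[4]=0, deg[2]=1.
Step 4: smallest deg-1 vertex = 2, p_4 = 8. Add edge {2,8}. Now deg[2]=0, deg[8]=3.
Step 5: smallest deg-1 vertex = 5, p_5 = 8. Add edge {5,8}. Now deg[5]=0, deg[8]=2.
Step 6: smallest deg-1 vertex = 6, p_6 = 7. Add edge {6,7}. Now deg[6]=0, deg[7]=1.
Step 7: smallest deg-1 vertex = 7, p_7 = 10. Add edge {7,10}. Now deg[7]=0, deg[10]=1.
Step 8: smallest deg-1 vertex = 9, p_8 = 11. Add edge {9,11}. Now deg[9]=0, deg[11]=1.
Step 9: smallest deg-1 vertex = 10, p_9 = 8. Add edge {8,10}. Now deg[10]=0, deg[8]=1.
Final: two remaining deg-1 vertices are 8, 11. Add edge {8,11}.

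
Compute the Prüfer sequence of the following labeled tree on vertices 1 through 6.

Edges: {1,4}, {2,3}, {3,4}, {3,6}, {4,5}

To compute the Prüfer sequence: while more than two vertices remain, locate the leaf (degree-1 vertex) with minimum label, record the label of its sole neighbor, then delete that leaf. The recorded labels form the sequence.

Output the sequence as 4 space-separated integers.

Step 1: leaves = {1,2,5,6}. Remove smallest leaf 1, emit neighbor 4.
Step 2: leaves = {2,5,6}. Remove smallest leaf 2, emit neighbor 3.
Step 3: leaves = {5,6}. Remove smallest leaf 5, emit neighbor 4.
Step 4: leaves = {4,6}. Remove smallest leaf 4, emit neighbor 3.
Done: 2 vertices remain (3, 6). Sequence = [4 3 4 3]

Answer: 4 3 4 3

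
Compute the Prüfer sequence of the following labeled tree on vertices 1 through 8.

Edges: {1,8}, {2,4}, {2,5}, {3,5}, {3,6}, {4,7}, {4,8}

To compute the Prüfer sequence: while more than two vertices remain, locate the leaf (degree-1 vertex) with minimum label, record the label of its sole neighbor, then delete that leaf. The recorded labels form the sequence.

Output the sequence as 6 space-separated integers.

Step 1: leaves = {1,6,7}. Remove smallest leaf 1, emit neighbor 8.
Step 2: leaves = {6,7,8}. Remove smallest leaf 6, emit neighbor 3.
Step 3: leaves = {3,7,8}. Remove smallest leaf 3, emit neighbor 5.
Step 4: leaves = {5,7,8}. Remove smallest leaf 5, emit neighbor 2.
Step 5: leaves = {2,7,8}. Remove smallest leaf 2, emit neighbor 4.
Step 6: leaves = {7,8}. Remove smallest leaf 7, emit neighbor 4.
Done: 2 vertices remain (4, 8). Sequence = [8 3 5 2 4 4]

Answer: 8 3 5 2 4 4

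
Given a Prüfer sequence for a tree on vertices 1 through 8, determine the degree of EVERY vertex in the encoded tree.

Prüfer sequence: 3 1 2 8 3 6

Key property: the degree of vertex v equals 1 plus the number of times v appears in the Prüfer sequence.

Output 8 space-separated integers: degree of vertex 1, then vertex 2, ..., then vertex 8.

p_1 = 3: count[3] becomes 1
p_2 = 1: count[1] becomes 1
p_3 = 2: count[2] becomes 1
p_4 = 8: count[8] becomes 1
p_5 = 3: count[3] becomes 2
p_6 = 6: count[6] becomes 1
Degrees (1 + count): deg[1]=1+1=2, deg[2]=1+1=2, deg[3]=1+2=3, deg[4]=1+0=1, deg[5]=1+0=1, deg[6]=1+1=2, deg[7]=1+0=1, deg[8]=1+1=2

Answer: 2 2 3 1 1 2 1 2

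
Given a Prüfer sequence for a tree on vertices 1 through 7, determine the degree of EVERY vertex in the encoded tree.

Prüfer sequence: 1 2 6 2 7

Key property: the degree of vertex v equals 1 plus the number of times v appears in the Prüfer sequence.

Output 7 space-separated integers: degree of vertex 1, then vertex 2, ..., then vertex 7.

p_1 = 1: count[1] becomes 1
p_2 = 2: count[2] becomes 1
p_3 = 6: count[6] becomes 1
p_4 = 2: count[2] becomes 2
p_5 = 7: count[7] becomes 1
Degrees (1 + count): deg[1]=1+1=2, deg[2]=1+2=3, deg[3]=1+0=1, deg[4]=1+0=1, deg[5]=1+0=1, deg[6]=1+1=2, deg[7]=1+1=2

Answer: 2 3 1 1 1 2 2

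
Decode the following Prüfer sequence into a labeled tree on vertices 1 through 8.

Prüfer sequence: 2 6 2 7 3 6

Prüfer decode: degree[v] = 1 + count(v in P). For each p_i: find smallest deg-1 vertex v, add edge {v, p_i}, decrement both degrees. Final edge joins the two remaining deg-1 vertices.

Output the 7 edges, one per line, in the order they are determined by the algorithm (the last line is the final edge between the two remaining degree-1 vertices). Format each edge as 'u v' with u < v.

Initial degrees: {1:1, 2:3, 3:2, 4:1, 5:1, 6:3, 7:2, 8:1}
Step 1: smallest deg-1 vertex = 1, p_1 = 2. Add edge {1,2}. Now deg[1]=0, deg[2]=2.
Step 2: smallest deg-1 vertex = 4, p_2 = 6. Add edge {4,6}. Now deg[4]=0, deg[6]=2.
Step 3: smallest deg-1 vertex = 5, p_3 = 2. Add edge {2,5}. Now deg[5]=0, deg[2]=1.
Step 4: smallest deg-1 vertex = 2, p_4 = 7. Add edge {2,7}. Now deg[2]=0, deg[7]=1.
Step 5: smallest deg-1 vertex = 7, p_5 = 3. Add edge {3,7}. Now deg[7]=0, deg[3]=1.
Step 6: smallest deg-1 vertex = 3, p_6 = 6. Add edge {3,6}. Now deg[3]=0, deg[6]=1.
Final: two remaining deg-1 vertices are 6, 8. Add edge {6,8}.

Answer: 1 2
4 6
2 5
2 7
3 7
3 6
6 8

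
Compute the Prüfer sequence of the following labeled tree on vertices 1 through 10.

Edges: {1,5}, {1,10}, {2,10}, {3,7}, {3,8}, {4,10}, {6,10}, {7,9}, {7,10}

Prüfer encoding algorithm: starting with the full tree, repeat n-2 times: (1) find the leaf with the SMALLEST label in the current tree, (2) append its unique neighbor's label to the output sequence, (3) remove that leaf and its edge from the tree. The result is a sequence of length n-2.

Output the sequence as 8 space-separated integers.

Step 1: leaves = {2,4,5,6,8,9}. Remove smallest leaf 2, emit neighbor 10.
Step 2: leaves = {4,5,6,8,9}. Remove smallest leaf 4, emit neighbor 10.
Step 3: leaves = {5,6,8,9}. Remove smallest leaf 5, emit neighbor 1.
Step 4: leaves = {1,6,8,9}. Remove smallest leaf 1, emit neighbor 10.
Step 5: leaves = {6,8,9}. Remove smallest leaf 6, emit neighbor 10.
Step 6: leaves = {8,9,10}. Remove smallest leaf 8, emit neighbor 3.
Step 7: leaves = {3,9,10}. Remove smallest leaf 3, emit neighbor 7.
Step 8: leaves = {9,10}. Remove smallest leaf 9, emit neighbor 7.
Done: 2 vertices remain (7, 10). Sequence = [10 10 1 10 10 3 7 7]

Answer: 10 10 1 10 10 3 7 7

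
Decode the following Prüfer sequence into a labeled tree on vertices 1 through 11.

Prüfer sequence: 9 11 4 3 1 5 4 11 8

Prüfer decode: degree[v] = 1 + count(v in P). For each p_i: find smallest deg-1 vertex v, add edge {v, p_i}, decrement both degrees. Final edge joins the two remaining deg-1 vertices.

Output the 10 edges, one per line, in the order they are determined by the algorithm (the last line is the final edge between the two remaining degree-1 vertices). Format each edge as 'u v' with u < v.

Answer: 2 9
6 11
4 7
3 9
1 3
1 5
4 5
4 11
8 10
8 11

Derivation:
Initial degrees: {1:2, 2:1, 3:2, 4:3, 5:2, 6:1, 7:1, 8:2, 9:2, 10:1, 11:3}
Step 1: smallest deg-1 vertex = 2, p_1 = 9. Add edge {2,9}. Now deg[2]=0, deg[9]=1.
Step 2: smallest deg-1 vertex = 6, p_2 = 11. Add edge {6,11}. Now deg[6]=0, deg[11]=2.
Step 3: smallest deg-1 vertex = 7, p_3 = 4. Add edge {4,7}. Now deg[7]=0, deg[4]=2.
Step 4: smallest deg-1 vertex = 9, p_4 = 3. Add edge {3,9}. Now deg[9]=0, deg[3]=1.
Step 5: smallest deg-1 vertex = 3, p_5 = 1. Add edge {1,3}. Now deg[3]=0, deg[1]=1.
Step 6: smallest deg-1 vertex = 1, p_6 = 5. Add edge {1,5}. Now deg[1]=0, deg[5]=1.
Step 7: smallest deg-1 vertex = 5, p_7 = 4. Add edge {4,5}. Now deg[5]=0, deg[4]=1.
Step 8: smallest deg-1 vertex = 4, p_8 = 11. Add edge {4,11}. Now deg[4]=0, deg[11]=1.
Step 9: smallest deg-1 vertex = 10, p_9 = 8. Add edge {8,10}. Now deg[10]=0, deg[8]=1.
Final: two remaining deg-1 vertices are 8, 11. Add edge {8,11}.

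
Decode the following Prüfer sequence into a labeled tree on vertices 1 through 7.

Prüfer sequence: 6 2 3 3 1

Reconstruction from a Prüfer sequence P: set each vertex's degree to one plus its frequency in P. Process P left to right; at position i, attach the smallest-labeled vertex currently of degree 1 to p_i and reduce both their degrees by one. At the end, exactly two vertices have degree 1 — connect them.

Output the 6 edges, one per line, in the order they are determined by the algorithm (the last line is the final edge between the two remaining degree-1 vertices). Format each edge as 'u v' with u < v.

Answer: 4 6
2 5
2 3
3 6
1 3
1 7

Derivation:
Initial degrees: {1:2, 2:2, 3:3, 4:1, 5:1, 6:2, 7:1}
Step 1: smallest deg-1 vertex = 4, p_1 = 6. Add edge {4,6}. Now deg[4]=0, deg[6]=1.
Step 2: smallest deg-1 vertex = 5, p_2 = 2. Add edge {2,5}. Now deg[5]=0, deg[2]=1.
Step 3: smallest deg-1 vertex = 2, p_3 = 3. Add edge {2,3}. Now deg[2]=0, deg[3]=2.
Step 4: smallest deg-1 vertex = 6, p_4 = 3. Add edge {3,6}. Now deg[6]=0, deg[3]=1.
Step 5: smallest deg-1 vertex = 3, p_5 = 1. Add edge {1,3}. Now deg[3]=0, deg[1]=1.
Final: two remaining deg-1 vertices are 1, 7. Add edge {1,7}.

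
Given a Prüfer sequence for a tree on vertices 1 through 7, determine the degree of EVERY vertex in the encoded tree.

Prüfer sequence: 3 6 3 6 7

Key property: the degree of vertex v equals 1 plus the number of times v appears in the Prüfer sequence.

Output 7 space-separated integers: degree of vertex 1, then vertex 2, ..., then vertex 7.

Answer: 1 1 3 1 1 3 2

Derivation:
p_1 = 3: count[3] becomes 1
p_2 = 6: count[6] becomes 1
p_3 = 3: count[3] becomes 2
p_4 = 6: count[6] becomes 2
p_5 = 7: count[7] becomes 1
Degrees (1 + count): deg[1]=1+0=1, deg[2]=1+0=1, deg[3]=1+2=3, deg[4]=1+0=1, deg[5]=1+0=1, deg[6]=1+2=3, deg[7]=1+1=2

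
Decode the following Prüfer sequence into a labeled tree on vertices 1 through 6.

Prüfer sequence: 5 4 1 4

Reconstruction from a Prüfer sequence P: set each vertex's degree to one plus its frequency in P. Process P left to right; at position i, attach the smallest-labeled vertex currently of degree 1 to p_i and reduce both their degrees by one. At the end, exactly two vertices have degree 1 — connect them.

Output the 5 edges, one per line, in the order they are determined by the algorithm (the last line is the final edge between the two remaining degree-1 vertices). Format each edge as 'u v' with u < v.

Initial degrees: {1:2, 2:1, 3:1, 4:3, 5:2, 6:1}
Step 1: smallest deg-1 vertex = 2, p_1 = 5. Add edge {2,5}. Now deg[2]=0, deg[5]=1.
Step 2: smallest deg-1 vertex = 3, p_2 = 4. Add edge {3,4}. Now deg[3]=0, deg[4]=2.
Step 3: smallest deg-1 vertex = 5, p_3 = 1. Add edge {1,5}. Now deg[5]=0, deg[1]=1.
Step 4: smallest deg-1 vertex = 1, p_4 = 4. Add edge {1,4}. Now deg[1]=0, deg[4]=1.
Final: two remaining deg-1 vertices are 4, 6. Add edge {4,6}.

Answer: 2 5
3 4
1 5
1 4
4 6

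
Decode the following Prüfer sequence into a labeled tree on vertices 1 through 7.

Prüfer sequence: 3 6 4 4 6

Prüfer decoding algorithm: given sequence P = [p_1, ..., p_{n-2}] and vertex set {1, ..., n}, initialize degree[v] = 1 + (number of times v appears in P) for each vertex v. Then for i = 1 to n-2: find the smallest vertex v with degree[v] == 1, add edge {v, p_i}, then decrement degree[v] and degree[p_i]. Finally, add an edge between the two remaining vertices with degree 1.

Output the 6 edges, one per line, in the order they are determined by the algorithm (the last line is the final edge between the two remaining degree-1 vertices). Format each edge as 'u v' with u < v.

Answer: 1 3
2 6
3 4
4 5
4 6
6 7

Derivation:
Initial degrees: {1:1, 2:1, 3:2, 4:3, 5:1, 6:3, 7:1}
Step 1: smallest deg-1 vertex = 1, p_1 = 3. Add edge {1,3}. Now deg[1]=0, deg[3]=1.
Step 2: smallest deg-1 vertex = 2, p_2 = 6. Add edge {2,6}. Now deg[2]=0, deg[6]=2.
Step 3: smallest deg-1 vertex = 3, p_3 = 4. Add edge {3,4}. Now deg[3]=0, deg[4]=2.
Step 4: smallest deg-1 vertex = 5, p_4 = 4. Add edge {4,5}. Now deg[5]=0, deg[4]=1.
Step 5: smallest deg-1 vertex = 4, p_5 = 6. Add edge {4,6}. Now deg[4]=0, deg[6]=1.
Final: two remaining deg-1 vertices are 6, 7. Add edge {6,7}.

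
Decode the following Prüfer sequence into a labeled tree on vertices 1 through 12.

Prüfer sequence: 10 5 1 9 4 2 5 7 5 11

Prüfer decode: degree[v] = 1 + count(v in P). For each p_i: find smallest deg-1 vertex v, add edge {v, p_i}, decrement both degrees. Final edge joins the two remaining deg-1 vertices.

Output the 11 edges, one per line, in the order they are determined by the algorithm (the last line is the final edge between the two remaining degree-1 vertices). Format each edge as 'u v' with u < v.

Initial degrees: {1:2, 2:2, 3:1, 4:2, 5:4, 6:1, 7:2, 8:1, 9:2, 10:2, 11:2, 12:1}
Step 1: smallest deg-1 vertex = 3, p_1 = 10. Add edge {3,10}. Now deg[3]=0, deg[10]=1.
Step 2: smallest deg-1 vertex = 6, p_2 = 5. Add edge {5,6}. Now deg[6]=0, deg[5]=3.
Step 3: smallest deg-1 vertex = 8, p_3 = 1. Add edge {1,8}. Now deg[8]=0, deg[1]=1.
Step 4: smallest deg-1 vertex = 1, p_4 = 9. Add edge {1,9}. Now deg[1]=0, deg[9]=1.
Step 5: smallest deg-1 vertex = 9, p_5 = 4. Add edge {4,9}. Now deg[9]=0, deg[4]=1.
Step 6: smallest deg-1 vertex = 4, p_6 = 2. Add edge {2,4}. Now deg[4]=0, deg[2]=1.
Step 7: smallest deg-1 vertex = 2, p_7 = 5. Add edge {2,5}. Now deg[2]=0, deg[5]=2.
Step 8: smallest deg-1 vertex = 10, p_8 = 7. Add edge {7,10}. Now deg[10]=0, deg[7]=1.
Step 9: smallest deg-1 vertex = 7, p_9 = 5. Add edge {5,7}. Now deg[7]=0, deg[5]=1.
Step 10: smallest deg-1 vertex = 5, p_10 = 11. Add edge {5,11}. Now deg[5]=0, deg[11]=1.
Final: two remaining deg-1 vertices are 11, 12. Add edge {11,12}.

Answer: 3 10
5 6
1 8
1 9
4 9
2 4
2 5
7 10
5 7
5 11
11 12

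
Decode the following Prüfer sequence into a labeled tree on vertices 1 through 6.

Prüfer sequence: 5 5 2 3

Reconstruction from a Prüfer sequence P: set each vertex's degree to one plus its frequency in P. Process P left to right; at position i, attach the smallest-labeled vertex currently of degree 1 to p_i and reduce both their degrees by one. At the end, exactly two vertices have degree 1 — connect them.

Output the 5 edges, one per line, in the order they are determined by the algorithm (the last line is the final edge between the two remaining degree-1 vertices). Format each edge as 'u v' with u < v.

Answer: 1 5
4 5
2 5
2 3
3 6

Derivation:
Initial degrees: {1:1, 2:2, 3:2, 4:1, 5:3, 6:1}
Step 1: smallest deg-1 vertex = 1, p_1 = 5. Add edge {1,5}. Now deg[1]=0, deg[5]=2.
Step 2: smallest deg-1 vertex = 4, p_2 = 5. Add edge {4,5}. Now deg[4]=0, deg[5]=1.
Step 3: smallest deg-1 vertex = 5, p_3 = 2. Add edge {2,5}. Now deg[5]=0, deg[2]=1.
Step 4: smallest deg-1 vertex = 2, p_4 = 3. Add edge {2,3}. Now deg[2]=0, deg[3]=1.
Final: two remaining deg-1 vertices are 3, 6. Add edge {3,6}.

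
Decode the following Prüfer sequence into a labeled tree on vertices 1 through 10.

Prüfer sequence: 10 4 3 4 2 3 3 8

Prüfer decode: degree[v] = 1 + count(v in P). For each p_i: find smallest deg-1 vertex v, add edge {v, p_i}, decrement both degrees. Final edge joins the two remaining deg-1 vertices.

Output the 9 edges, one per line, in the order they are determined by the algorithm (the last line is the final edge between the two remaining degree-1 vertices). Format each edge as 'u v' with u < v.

Initial degrees: {1:1, 2:2, 3:4, 4:3, 5:1, 6:1, 7:1, 8:2, 9:1, 10:2}
Step 1: smallest deg-1 vertex = 1, p_1 = 10. Add edge {1,10}. Now deg[1]=0, deg[10]=1.
Step 2: smallest deg-1 vertex = 5, p_2 = 4. Add edge {4,5}. Now deg[5]=0, deg[4]=2.
Step 3: smallest deg-1 vertex = 6, p_3 = 3. Add edge {3,6}. Now deg[6]=0, deg[3]=3.
Step 4: smallest deg-1 vertex = 7, p_4 = 4. Add edge {4,7}. Now deg[7]=0, deg[4]=1.
Step 5: smallest deg-1 vertex = 4, p_5 = 2. Add edge {2,4}. Now deg[4]=0, deg[2]=1.
Step 6: smallest deg-1 vertex = 2, p_6 = 3. Add edge {2,3}. Now deg[2]=0, deg[3]=2.
Step 7: smallest deg-1 vertex = 9, p_7 = 3. Add edge {3,9}. Now deg[9]=0, deg[3]=1.
Step 8: smallest deg-1 vertex = 3, p_8 = 8. Add edge {3,8}. Now deg[3]=0, deg[8]=1.
Final: two remaining deg-1 vertices are 8, 10. Add edge {8,10}.

Answer: 1 10
4 5
3 6
4 7
2 4
2 3
3 9
3 8
8 10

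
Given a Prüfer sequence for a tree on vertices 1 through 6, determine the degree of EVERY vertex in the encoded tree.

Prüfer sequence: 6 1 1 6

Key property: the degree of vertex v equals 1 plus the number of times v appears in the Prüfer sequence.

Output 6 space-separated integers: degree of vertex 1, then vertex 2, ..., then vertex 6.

Answer: 3 1 1 1 1 3

Derivation:
p_1 = 6: count[6] becomes 1
p_2 = 1: count[1] becomes 1
p_3 = 1: count[1] becomes 2
p_4 = 6: count[6] becomes 2
Degrees (1 + count): deg[1]=1+2=3, deg[2]=1+0=1, deg[3]=1+0=1, deg[4]=1+0=1, deg[5]=1+0=1, deg[6]=1+2=3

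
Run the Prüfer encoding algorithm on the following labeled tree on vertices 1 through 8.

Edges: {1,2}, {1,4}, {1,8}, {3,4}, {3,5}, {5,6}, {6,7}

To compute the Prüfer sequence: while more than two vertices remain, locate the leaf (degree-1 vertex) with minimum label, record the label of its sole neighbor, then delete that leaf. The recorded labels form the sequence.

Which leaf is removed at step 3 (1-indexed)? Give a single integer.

Step 1: current leaves = {2,7,8}. Remove leaf 2 (neighbor: 1).
Step 2: current leaves = {7,8}. Remove leaf 7 (neighbor: 6).
Step 3: current leaves = {6,8}. Remove leaf 6 (neighbor: 5).

Answer: 6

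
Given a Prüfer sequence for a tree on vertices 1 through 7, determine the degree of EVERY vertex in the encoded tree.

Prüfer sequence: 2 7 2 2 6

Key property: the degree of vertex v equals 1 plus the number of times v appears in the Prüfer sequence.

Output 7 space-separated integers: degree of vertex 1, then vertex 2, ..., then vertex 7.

p_1 = 2: count[2] becomes 1
p_2 = 7: count[7] becomes 1
p_3 = 2: count[2] becomes 2
p_4 = 2: count[2] becomes 3
p_5 = 6: count[6] becomes 1
Degrees (1 + count): deg[1]=1+0=1, deg[2]=1+3=4, deg[3]=1+0=1, deg[4]=1+0=1, deg[5]=1+0=1, deg[6]=1+1=2, deg[7]=1+1=2

Answer: 1 4 1 1 1 2 2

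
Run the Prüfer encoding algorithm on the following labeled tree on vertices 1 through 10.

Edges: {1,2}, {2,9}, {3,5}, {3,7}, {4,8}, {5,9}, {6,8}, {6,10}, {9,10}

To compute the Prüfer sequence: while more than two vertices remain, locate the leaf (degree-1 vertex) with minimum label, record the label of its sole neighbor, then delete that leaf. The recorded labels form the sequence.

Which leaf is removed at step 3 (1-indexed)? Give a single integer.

Step 1: current leaves = {1,4,7}. Remove leaf 1 (neighbor: 2).
Step 2: current leaves = {2,4,7}. Remove leaf 2 (neighbor: 9).
Step 3: current leaves = {4,7}. Remove leaf 4 (neighbor: 8).

Answer: 4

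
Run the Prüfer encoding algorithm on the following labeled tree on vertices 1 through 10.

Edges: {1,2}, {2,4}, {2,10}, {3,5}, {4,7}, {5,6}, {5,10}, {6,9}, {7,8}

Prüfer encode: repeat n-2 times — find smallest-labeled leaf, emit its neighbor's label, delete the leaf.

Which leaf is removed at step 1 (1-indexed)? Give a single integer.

Step 1: current leaves = {1,3,8,9}. Remove leaf 1 (neighbor: 2).

Answer: 1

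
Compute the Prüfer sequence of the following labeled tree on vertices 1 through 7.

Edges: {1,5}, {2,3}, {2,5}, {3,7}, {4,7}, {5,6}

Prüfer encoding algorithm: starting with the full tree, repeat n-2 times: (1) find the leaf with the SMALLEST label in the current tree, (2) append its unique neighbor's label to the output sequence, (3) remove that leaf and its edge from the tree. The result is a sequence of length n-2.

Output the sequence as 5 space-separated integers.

Answer: 5 7 5 2 3

Derivation:
Step 1: leaves = {1,4,6}. Remove smallest leaf 1, emit neighbor 5.
Step 2: leaves = {4,6}. Remove smallest leaf 4, emit neighbor 7.
Step 3: leaves = {6,7}. Remove smallest leaf 6, emit neighbor 5.
Step 4: leaves = {5,7}. Remove smallest leaf 5, emit neighbor 2.
Step 5: leaves = {2,7}. Remove smallest leaf 2, emit neighbor 3.
Done: 2 vertices remain (3, 7). Sequence = [5 7 5 2 3]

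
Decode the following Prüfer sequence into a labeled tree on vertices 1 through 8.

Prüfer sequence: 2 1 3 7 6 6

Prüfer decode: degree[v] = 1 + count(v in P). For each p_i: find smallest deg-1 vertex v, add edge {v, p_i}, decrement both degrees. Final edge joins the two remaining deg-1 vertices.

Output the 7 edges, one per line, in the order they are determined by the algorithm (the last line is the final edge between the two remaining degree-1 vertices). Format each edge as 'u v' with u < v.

Initial degrees: {1:2, 2:2, 3:2, 4:1, 5:1, 6:3, 7:2, 8:1}
Step 1: smallest deg-1 vertex = 4, p_1 = 2. Add edge {2,4}. Now deg[4]=0, deg[2]=1.
Step 2: smallest deg-1 vertex = 2, p_2 = 1. Add edge {1,2}. Now deg[2]=0, deg[1]=1.
Step 3: smallest deg-1 vertex = 1, p_3 = 3. Add edge {1,3}. Now deg[1]=0, deg[3]=1.
Step 4: smallest deg-1 vertex = 3, p_4 = 7. Add edge {3,7}. Now deg[3]=0, deg[7]=1.
Step 5: smallest deg-1 vertex = 5, p_5 = 6. Add edge {5,6}. Now deg[5]=0, deg[6]=2.
Step 6: smallest deg-1 vertex = 7, p_6 = 6. Add edge {6,7}. Now deg[7]=0, deg[6]=1.
Final: two remaining deg-1 vertices are 6, 8. Add edge {6,8}.

Answer: 2 4
1 2
1 3
3 7
5 6
6 7
6 8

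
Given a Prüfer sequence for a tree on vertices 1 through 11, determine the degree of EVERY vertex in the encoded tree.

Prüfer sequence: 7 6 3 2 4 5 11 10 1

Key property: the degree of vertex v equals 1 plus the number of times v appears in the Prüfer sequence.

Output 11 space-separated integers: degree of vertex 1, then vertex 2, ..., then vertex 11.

Answer: 2 2 2 2 2 2 2 1 1 2 2

Derivation:
p_1 = 7: count[7] becomes 1
p_2 = 6: count[6] becomes 1
p_3 = 3: count[3] becomes 1
p_4 = 2: count[2] becomes 1
p_5 = 4: count[4] becomes 1
p_6 = 5: count[5] becomes 1
p_7 = 11: count[11] becomes 1
p_8 = 10: count[10] becomes 1
p_9 = 1: count[1] becomes 1
Degrees (1 + count): deg[1]=1+1=2, deg[2]=1+1=2, deg[3]=1+1=2, deg[4]=1+1=2, deg[5]=1+1=2, deg[6]=1+1=2, deg[7]=1+1=2, deg[8]=1+0=1, deg[9]=1+0=1, deg[10]=1+1=2, deg[11]=1+1=2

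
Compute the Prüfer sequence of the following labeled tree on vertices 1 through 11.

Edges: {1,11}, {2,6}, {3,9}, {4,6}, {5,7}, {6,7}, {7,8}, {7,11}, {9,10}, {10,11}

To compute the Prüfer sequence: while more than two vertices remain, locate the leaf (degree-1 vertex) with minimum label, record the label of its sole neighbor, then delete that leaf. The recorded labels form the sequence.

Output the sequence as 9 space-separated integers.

Step 1: leaves = {1,2,3,4,5,8}. Remove smallest leaf 1, emit neighbor 11.
Step 2: leaves = {2,3,4,5,8}. Remove smallest leaf 2, emit neighbor 6.
Step 3: leaves = {3,4,5,8}. Remove smallest leaf 3, emit neighbor 9.
Step 4: leaves = {4,5,8,9}. Remove smallest leaf 4, emit neighbor 6.
Step 5: leaves = {5,6,8,9}. Remove smallest leaf 5, emit neighbor 7.
Step 6: leaves = {6,8,9}. Remove smallest leaf 6, emit neighbor 7.
Step 7: leaves = {8,9}. Remove smallest leaf 8, emit neighbor 7.
Step 8: leaves = {7,9}. Remove smallest leaf 7, emit neighbor 11.
Step 9: leaves = {9,11}. Remove smallest leaf 9, emit neighbor 10.
Done: 2 vertices remain (10, 11). Sequence = [11 6 9 6 7 7 7 11 10]

Answer: 11 6 9 6 7 7 7 11 10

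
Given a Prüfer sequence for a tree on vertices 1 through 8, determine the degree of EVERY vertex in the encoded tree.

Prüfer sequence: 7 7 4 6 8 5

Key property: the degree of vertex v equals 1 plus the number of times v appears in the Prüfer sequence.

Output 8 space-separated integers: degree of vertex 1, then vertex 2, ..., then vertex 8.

Answer: 1 1 1 2 2 2 3 2

Derivation:
p_1 = 7: count[7] becomes 1
p_2 = 7: count[7] becomes 2
p_3 = 4: count[4] becomes 1
p_4 = 6: count[6] becomes 1
p_5 = 8: count[8] becomes 1
p_6 = 5: count[5] becomes 1
Degrees (1 + count): deg[1]=1+0=1, deg[2]=1+0=1, deg[3]=1+0=1, deg[4]=1+1=2, deg[5]=1+1=2, deg[6]=1+1=2, deg[7]=1+2=3, deg[8]=1+1=2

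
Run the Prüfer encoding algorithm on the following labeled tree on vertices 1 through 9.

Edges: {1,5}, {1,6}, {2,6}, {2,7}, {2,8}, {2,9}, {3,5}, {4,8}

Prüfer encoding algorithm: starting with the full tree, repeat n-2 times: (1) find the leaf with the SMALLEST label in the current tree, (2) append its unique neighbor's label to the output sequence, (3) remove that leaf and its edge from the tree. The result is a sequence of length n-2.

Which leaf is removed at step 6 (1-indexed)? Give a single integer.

Answer: 7

Derivation:
Step 1: current leaves = {3,4,7,9}. Remove leaf 3 (neighbor: 5).
Step 2: current leaves = {4,5,7,9}. Remove leaf 4 (neighbor: 8).
Step 3: current leaves = {5,7,8,9}. Remove leaf 5 (neighbor: 1).
Step 4: current leaves = {1,7,8,9}. Remove leaf 1 (neighbor: 6).
Step 5: current leaves = {6,7,8,9}. Remove leaf 6 (neighbor: 2).
Step 6: current leaves = {7,8,9}. Remove leaf 7 (neighbor: 2).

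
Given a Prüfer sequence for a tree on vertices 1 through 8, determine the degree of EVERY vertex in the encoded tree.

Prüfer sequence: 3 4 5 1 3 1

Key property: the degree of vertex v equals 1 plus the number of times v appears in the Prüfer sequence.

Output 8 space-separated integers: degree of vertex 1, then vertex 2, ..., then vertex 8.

Answer: 3 1 3 2 2 1 1 1

Derivation:
p_1 = 3: count[3] becomes 1
p_2 = 4: count[4] becomes 1
p_3 = 5: count[5] becomes 1
p_4 = 1: count[1] becomes 1
p_5 = 3: count[3] becomes 2
p_6 = 1: count[1] becomes 2
Degrees (1 + count): deg[1]=1+2=3, deg[2]=1+0=1, deg[3]=1+2=3, deg[4]=1+1=2, deg[5]=1+1=2, deg[6]=1+0=1, deg[7]=1+0=1, deg[8]=1+0=1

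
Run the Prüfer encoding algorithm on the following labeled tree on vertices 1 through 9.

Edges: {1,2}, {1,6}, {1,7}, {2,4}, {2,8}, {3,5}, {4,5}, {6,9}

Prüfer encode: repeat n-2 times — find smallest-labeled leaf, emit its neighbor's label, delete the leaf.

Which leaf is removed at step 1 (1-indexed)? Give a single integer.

Answer: 3

Derivation:
Step 1: current leaves = {3,7,8,9}. Remove leaf 3 (neighbor: 5).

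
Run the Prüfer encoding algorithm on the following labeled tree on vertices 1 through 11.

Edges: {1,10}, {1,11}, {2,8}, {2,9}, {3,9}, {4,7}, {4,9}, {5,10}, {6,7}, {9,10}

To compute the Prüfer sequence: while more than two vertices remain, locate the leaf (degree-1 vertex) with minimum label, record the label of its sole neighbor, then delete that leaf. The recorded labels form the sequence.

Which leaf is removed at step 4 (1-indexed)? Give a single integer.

Step 1: current leaves = {3,5,6,8,11}. Remove leaf 3 (neighbor: 9).
Step 2: current leaves = {5,6,8,11}. Remove leaf 5 (neighbor: 10).
Step 3: current leaves = {6,8,11}. Remove leaf 6 (neighbor: 7).
Step 4: current leaves = {7,8,11}. Remove leaf 7 (neighbor: 4).

Answer: 7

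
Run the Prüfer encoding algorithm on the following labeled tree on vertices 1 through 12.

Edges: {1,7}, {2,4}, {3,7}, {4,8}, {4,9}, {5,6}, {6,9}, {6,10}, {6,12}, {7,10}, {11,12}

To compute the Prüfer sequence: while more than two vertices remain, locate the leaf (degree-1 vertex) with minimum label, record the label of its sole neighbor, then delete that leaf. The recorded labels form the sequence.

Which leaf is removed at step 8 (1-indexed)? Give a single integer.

Answer: 9

Derivation:
Step 1: current leaves = {1,2,3,5,8,11}. Remove leaf 1 (neighbor: 7).
Step 2: current leaves = {2,3,5,8,11}. Remove leaf 2 (neighbor: 4).
Step 3: current leaves = {3,5,8,11}. Remove leaf 3 (neighbor: 7).
Step 4: current leaves = {5,7,8,11}. Remove leaf 5 (neighbor: 6).
Step 5: current leaves = {7,8,11}. Remove leaf 7 (neighbor: 10).
Step 6: current leaves = {8,10,11}. Remove leaf 8 (neighbor: 4).
Step 7: current leaves = {4,10,11}. Remove leaf 4 (neighbor: 9).
Step 8: current leaves = {9,10,11}. Remove leaf 9 (neighbor: 6).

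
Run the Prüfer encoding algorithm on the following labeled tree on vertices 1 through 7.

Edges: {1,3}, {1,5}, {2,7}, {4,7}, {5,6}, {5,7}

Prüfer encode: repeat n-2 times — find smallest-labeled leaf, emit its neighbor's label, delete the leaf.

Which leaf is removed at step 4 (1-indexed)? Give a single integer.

Step 1: current leaves = {2,3,4,6}. Remove leaf 2 (neighbor: 7).
Step 2: current leaves = {3,4,6}. Remove leaf 3 (neighbor: 1).
Step 3: current leaves = {1,4,6}. Remove leaf 1 (neighbor: 5).
Step 4: current leaves = {4,6}. Remove leaf 4 (neighbor: 7).

Answer: 4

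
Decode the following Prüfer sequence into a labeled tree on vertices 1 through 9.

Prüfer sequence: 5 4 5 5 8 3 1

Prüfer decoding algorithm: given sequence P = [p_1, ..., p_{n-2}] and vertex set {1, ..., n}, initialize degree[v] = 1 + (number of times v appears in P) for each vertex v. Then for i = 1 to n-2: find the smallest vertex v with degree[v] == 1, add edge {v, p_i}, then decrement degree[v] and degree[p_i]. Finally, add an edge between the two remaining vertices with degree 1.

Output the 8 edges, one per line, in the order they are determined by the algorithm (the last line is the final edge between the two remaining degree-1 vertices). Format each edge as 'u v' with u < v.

Initial degrees: {1:2, 2:1, 3:2, 4:2, 5:4, 6:1, 7:1, 8:2, 9:1}
Step 1: smallest deg-1 vertex = 2, p_1 = 5. Add edge {2,5}. Now deg[2]=0, deg[5]=3.
Step 2: smallest deg-1 vertex = 6, p_2 = 4. Add edge {4,6}. Now deg[6]=0, deg[4]=1.
Step 3: smallest deg-1 vertex = 4, p_3 = 5. Add edge {4,5}. Now deg[4]=0, deg[5]=2.
Step 4: smallest deg-1 vertex = 7, p_4 = 5. Add edge {5,7}. Now deg[7]=0, deg[5]=1.
Step 5: smallest deg-1 vertex = 5, p_5 = 8. Add edge {5,8}. Now deg[5]=0, deg[8]=1.
Step 6: smallest deg-1 vertex = 8, p_6 = 3. Add edge {3,8}. Now deg[8]=0, deg[3]=1.
Step 7: smallest deg-1 vertex = 3, p_7 = 1. Add edge {1,3}. Now deg[3]=0, deg[1]=1.
Final: two remaining deg-1 vertices are 1, 9. Add edge {1,9}.

Answer: 2 5
4 6
4 5
5 7
5 8
3 8
1 3
1 9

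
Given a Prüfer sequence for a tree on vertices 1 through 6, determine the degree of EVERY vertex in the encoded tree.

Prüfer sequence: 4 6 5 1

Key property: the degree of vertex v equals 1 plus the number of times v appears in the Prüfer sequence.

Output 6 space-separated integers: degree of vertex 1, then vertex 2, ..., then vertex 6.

Answer: 2 1 1 2 2 2

Derivation:
p_1 = 4: count[4] becomes 1
p_2 = 6: count[6] becomes 1
p_3 = 5: count[5] becomes 1
p_4 = 1: count[1] becomes 1
Degrees (1 + count): deg[1]=1+1=2, deg[2]=1+0=1, deg[3]=1+0=1, deg[4]=1+1=2, deg[5]=1+1=2, deg[6]=1+1=2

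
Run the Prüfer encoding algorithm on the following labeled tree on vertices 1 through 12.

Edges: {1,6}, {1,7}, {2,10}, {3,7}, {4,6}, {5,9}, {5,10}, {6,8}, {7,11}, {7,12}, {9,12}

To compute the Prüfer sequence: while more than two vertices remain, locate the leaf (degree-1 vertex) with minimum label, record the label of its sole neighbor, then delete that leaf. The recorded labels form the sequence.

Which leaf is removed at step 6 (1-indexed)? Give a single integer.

Step 1: current leaves = {2,3,4,8,11}. Remove leaf 2 (neighbor: 10).
Step 2: current leaves = {3,4,8,10,11}. Remove leaf 3 (neighbor: 7).
Step 3: current leaves = {4,8,10,11}. Remove leaf 4 (neighbor: 6).
Step 4: current leaves = {8,10,11}. Remove leaf 8 (neighbor: 6).
Step 5: current leaves = {6,10,11}. Remove leaf 6 (neighbor: 1).
Step 6: current leaves = {1,10,11}. Remove leaf 1 (neighbor: 7).

Answer: 1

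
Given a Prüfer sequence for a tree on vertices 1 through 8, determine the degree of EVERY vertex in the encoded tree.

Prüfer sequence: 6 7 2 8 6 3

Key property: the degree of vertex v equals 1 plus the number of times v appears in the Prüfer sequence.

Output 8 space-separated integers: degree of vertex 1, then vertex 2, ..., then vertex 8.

p_1 = 6: count[6] becomes 1
p_2 = 7: count[7] becomes 1
p_3 = 2: count[2] becomes 1
p_4 = 8: count[8] becomes 1
p_5 = 6: count[6] becomes 2
p_6 = 3: count[3] becomes 1
Degrees (1 + count): deg[1]=1+0=1, deg[2]=1+1=2, deg[3]=1+1=2, deg[4]=1+0=1, deg[5]=1+0=1, deg[6]=1+2=3, deg[7]=1+1=2, deg[8]=1+1=2

Answer: 1 2 2 1 1 3 2 2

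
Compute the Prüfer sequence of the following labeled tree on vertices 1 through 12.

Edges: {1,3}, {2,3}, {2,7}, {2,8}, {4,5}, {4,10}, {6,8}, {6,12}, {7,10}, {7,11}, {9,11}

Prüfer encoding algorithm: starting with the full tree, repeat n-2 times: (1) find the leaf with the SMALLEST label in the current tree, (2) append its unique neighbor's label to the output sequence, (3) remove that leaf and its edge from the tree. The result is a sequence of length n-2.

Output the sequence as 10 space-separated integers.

Step 1: leaves = {1,5,9,12}. Remove smallest leaf 1, emit neighbor 3.
Step 2: leaves = {3,5,9,12}. Remove smallest leaf 3, emit neighbor 2.
Step 3: leaves = {5,9,12}. Remove smallest leaf 5, emit neighbor 4.
Step 4: leaves = {4,9,12}. Remove smallest leaf 4, emit neighbor 10.
Step 5: leaves = {9,10,12}. Remove smallest leaf 9, emit neighbor 11.
Step 6: leaves = {10,11,12}. Remove smallest leaf 10, emit neighbor 7.
Step 7: leaves = {11,12}. Remove smallest leaf 11, emit neighbor 7.
Step 8: leaves = {7,12}. Remove smallest leaf 7, emit neighbor 2.
Step 9: leaves = {2,12}. Remove smallest leaf 2, emit neighbor 8.
Step 10: leaves = {8,12}. Remove smallest leaf 8, emit neighbor 6.
Done: 2 vertices remain (6, 12). Sequence = [3 2 4 10 11 7 7 2 8 6]

Answer: 3 2 4 10 11 7 7 2 8 6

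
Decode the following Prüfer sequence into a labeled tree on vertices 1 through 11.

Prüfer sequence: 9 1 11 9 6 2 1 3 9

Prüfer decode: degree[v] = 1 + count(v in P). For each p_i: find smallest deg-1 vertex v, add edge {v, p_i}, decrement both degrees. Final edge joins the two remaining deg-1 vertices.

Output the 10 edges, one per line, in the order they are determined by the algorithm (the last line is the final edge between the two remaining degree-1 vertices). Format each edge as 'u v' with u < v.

Initial degrees: {1:3, 2:2, 3:2, 4:1, 5:1, 6:2, 7:1, 8:1, 9:4, 10:1, 11:2}
Step 1: smallest deg-1 vertex = 4, p_1 = 9. Add edge {4,9}. Now deg[4]=0, deg[9]=3.
Step 2: smallest deg-1 vertex = 5, p_2 = 1. Add edge {1,5}. Now deg[5]=0, deg[1]=2.
Step 3: smallest deg-1 vertex = 7, p_3 = 11. Add edge {7,11}. Now deg[7]=0, deg[11]=1.
Step 4: smallest deg-1 vertex = 8, p_4 = 9. Add edge {8,9}. Now deg[8]=0, deg[9]=2.
Step 5: smallest deg-1 vertex = 10, p_5 = 6. Add edge {6,10}. Now deg[10]=0, deg[6]=1.
Step 6: smallest deg-1 vertex = 6, p_6 = 2. Add edge {2,6}. Now deg[6]=0, deg[2]=1.
Step 7: smallest deg-1 vertex = 2, p_7 = 1. Add edge {1,2}. Now deg[2]=0, deg[1]=1.
Step 8: smallest deg-1 vertex = 1, p_8 = 3. Add edge {1,3}. Now deg[1]=0, deg[3]=1.
Step 9: smallest deg-1 vertex = 3, p_9 = 9. Add edge {3,9}. Now deg[3]=0, deg[9]=1.
Final: two remaining deg-1 vertices are 9, 11. Add edge {9,11}.

Answer: 4 9
1 5
7 11
8 9
6 10
2 6
1 2
1 3
3 9
9 11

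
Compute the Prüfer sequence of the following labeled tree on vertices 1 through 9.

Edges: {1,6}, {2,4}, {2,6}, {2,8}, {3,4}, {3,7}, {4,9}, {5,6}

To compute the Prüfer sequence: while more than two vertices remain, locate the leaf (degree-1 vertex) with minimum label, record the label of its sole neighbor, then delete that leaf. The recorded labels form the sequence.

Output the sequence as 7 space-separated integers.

Step 1: leaves = {1,5,7,8,9}. Remove smallest leaf 1, emit neighbor 6.
Step 2: leaves = {5,7,8,9}. Remove smallest leaf 5, emit neighbor 6.
Step 3: leaves = {6,7,8,9}. Remove smallest leaf 6, emit neighbor 2.
Step 4: leaves = {7,8,9}. Remove smallest leaf 7, emit neighbor 3.
Step 5: leaves = {3,8,9}. Remove smallest leaf 3, emit neighbor 4.
Step 6: leaves = {8,9}. Remove smallest leaf 8, emit neighbor 2.
Step 7: leaves = {2,9}. Remove smallest leaf 2, emit neighbor 4.
Done: 2 vertices remain (4, 9). Sequence = [6 6 2 3 4 2 4]

Answer: 6 6 2 3 4 2 4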